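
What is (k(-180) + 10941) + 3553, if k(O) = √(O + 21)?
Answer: 14494 + I*√159 ≈ 14494.0 + 12.61*I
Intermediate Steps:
k(O) = √(21 + O)
(k(-180) + 10941) + 3553 = (√(21 - 180) + 10941) + 3553 = (√(-159) + 10941) + 3553 = (I*√159 + 10941) + 3553 = (10941 + I*√159) + 3553 = 14494 + I*√159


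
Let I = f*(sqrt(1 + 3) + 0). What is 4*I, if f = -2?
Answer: -16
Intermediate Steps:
I = -4 (I = -2*(sqrt(1 + 3) + 0) = -2*(sqrt(4) + 0) = -2*(2 + 0) = -2*2 = -4)
4*I = 4*(-4) = -16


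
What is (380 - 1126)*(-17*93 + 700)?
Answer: 657226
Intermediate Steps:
(380 - 1126)*(-17*93 + 700) = -746*(-1581 + 700) = -746*(-881) = 657226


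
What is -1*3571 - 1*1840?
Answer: -5411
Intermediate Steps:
-1*3571 - 1*1840 = -3571 - 1840 = -5411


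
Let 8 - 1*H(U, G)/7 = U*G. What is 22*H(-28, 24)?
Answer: 104720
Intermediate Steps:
H(U, G) = 56 - 7*G*U (H(U, G) = 56 - 7*U*G = 56 - 7*G*U)
22*H(-28, 24) = 22*(56 - 7*24*(-28)) = 22*(56 + 4704) = 22*4760 = 104720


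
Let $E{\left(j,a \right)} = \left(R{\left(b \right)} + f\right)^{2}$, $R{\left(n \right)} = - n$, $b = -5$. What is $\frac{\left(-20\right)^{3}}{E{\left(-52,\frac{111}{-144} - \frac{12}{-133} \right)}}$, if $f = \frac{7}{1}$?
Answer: $- \frac{500}{9} \approx -55.556$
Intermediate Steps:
$f = 7$ ($f = 7 \cdot 1 = 7$)
$E{\left(j,a \right)} = 144$ ($E{\left(j,a \right)} = \left(\left(-1\right) \left(-5\right) + 7\right)^{2} = \left(5 + 7\right)^{2} = 12^{2} = 144$)
$\frac{\left(-20\right)^{3}}{E{\left(-52,\frac{111}{-144} - \frac{12}{-133} \right)}} = \frac{\left(-20\right)^{3}}{144} = \left(-8000\right) \frac{1}{144} = - \frac{500}{9}$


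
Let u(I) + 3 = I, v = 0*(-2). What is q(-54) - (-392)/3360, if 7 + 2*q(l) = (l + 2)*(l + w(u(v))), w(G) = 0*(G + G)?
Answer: 84037/60 ≈ 1400.6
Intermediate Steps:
v = 0
u(I) = -3 + I
w(G) = 0 (w(G) = 0*(2*G) = 0)
q(l) = -7/2 + l*(2 + l)/2 (q(l) = -7/2 + ((l + 2)*(l + 0))/2 = -7/2 + ((2 + l)*l)/2 = -7/2 + (l*(2 + l))/2 = -7/2 + l*(2 + l)/2)
q(-54) - (-392)/3360 = (-7/2 - 54 + (½)*(-54)²) - (-392)/3360 = (-7/2 - 54 + (½)*2916) - (-392)/3360 = (-7/2 - 54 + 1458) - 1*(-7/60) = 2801/2 + 7/60 = 84037/60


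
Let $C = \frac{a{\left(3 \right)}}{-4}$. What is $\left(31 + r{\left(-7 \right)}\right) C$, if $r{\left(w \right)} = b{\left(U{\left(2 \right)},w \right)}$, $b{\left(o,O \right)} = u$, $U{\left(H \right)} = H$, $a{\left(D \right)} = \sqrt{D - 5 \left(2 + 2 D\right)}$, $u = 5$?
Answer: $- 9 i \sqrt{37} \approx - 54.745 i$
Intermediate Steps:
$a{\left(D \right)} = \sqrt{-10 - 9 D}$ ($a{\left(D \right)} = \sqrt{D - \left(10 + 10 D\right)} = \sqrt{-10 - 9 D}$)
$C = - \frac{i \sqrt{37}}{4}$ ($C = \frac{\sqrt{-10 - 27}}{-4} = \sqrt{-10 - 27} \left(- \frac{1}{4}\right) = \sqrt{-37} \left(- \frac{1}{4}\right) = i \sqrt{37} \left(- \frac{1}{4}\right) = - \frac{i \sqrt{37}}{4} \approx - 1.5207 i$)
$b{\left(o,O \right)} = 5$
$r{\left(w \right)} = 5$
$\left(31 + r{\left(-7 \right)}\right) C = \left(31 + 5\right) \left(- \frac{i \sqrt{37}}{4}\right) = 36 \left(- \frac{i \sqrt{37}}{4}\right) = - 9 i \sqrt{37}$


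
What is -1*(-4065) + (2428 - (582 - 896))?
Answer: 6807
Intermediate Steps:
-1*(-4065) + (2428 - (582 - 896)) = 4065 + (2428 - 1*(-314)) = 4065 + (2428 + 314) = 4065 + 2742 = 6807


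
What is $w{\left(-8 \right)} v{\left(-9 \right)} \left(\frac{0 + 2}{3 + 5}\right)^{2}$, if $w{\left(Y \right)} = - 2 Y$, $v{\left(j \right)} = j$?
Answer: $-9$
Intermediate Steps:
$w{\left(-8 \right)} v{\left(-9 \right)} \left(\frac{0 + 2}{3 + 5}\right)^{2} = \left(-2\right) \left(-8\right) \left(-9\right) \left(\frac{0 + 2}{3 + 5}\right)^{2} = 16 \left(-9\right) \left(\frac{2}{8}\right)^{2} = - 144 \left(2 \cdot \frac{1}{8}\right)^{2} = - \frac{144}{16} = \left(-144\right) \frac{1}{16} = -9$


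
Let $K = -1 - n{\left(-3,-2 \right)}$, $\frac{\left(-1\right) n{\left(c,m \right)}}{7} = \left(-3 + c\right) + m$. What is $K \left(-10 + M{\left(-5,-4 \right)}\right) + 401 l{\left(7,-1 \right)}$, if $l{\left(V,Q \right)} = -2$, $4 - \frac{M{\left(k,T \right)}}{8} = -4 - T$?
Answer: $-2056$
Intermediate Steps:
$M{\left(k,T \right)} = 64 + 8 T$ ($M{\left(k,T \right)} = 32 - 8 \left(-4 - T\right) = 32 + \left(32 + 8 T\right) = 64 + 8 T$)
$n{\left(c,m \right)} = 21 - 7 c - 7 m$ ($n{\left(c,m \right)} = - 7 \left(\left(-3 + c\right) + m\right) = - 7 \left(-3 + c + m\right) = 21 - 7 c - 7 m$)
$K = -57$ ($K = -1 - \left(21 - -21 - -14\right) = -1 - \left(21 + 21 + 14\right) = -1 - 56 = -57$)
$K \left(-10 + M{\left(-5,-4 \right)}\right) + 401 l{\left(7,-1 \right)} = - 57 \left(-10 + \left(64 + 8 \left(-4\right)\right)\right) + 401 \left(-2\right) = - 57 \left(-10 + \left(64 - 32\right)\right) - 802 = - 57 \left(-10 + 32\right) - 802 = \left(-57\right) 22 - 802 = -1254 - 802 = -2056$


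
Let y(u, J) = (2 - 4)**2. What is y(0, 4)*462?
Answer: 1848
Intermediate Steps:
y(u, J) = 4 (y(u, J) = (-2)**2 = 4)
y(0, 4)*462 = 4*462 = 1848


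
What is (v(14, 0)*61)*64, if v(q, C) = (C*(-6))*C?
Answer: 0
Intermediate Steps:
v(q, C) = -6*C² (v(q, C) = (-6*C)*C = -6*C²)
(v(14, 0)*61)*64 = (-6*0²*61)*64 = (-6*0*61)*64 = (0*61)*64 = 0*64 = 0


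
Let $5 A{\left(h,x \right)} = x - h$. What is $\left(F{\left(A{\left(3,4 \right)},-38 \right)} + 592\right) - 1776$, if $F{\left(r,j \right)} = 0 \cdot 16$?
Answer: $-1184$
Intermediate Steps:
$A{\left(h,x \right)} = - \frac{h}{5} + \frac{x}{5}$ ($A{\left(h,x \right)} = \frac{x - h}{5} = - \frac{h}{5} + \frac{x}{5}$)
$F{\left(r,j \right)} = 0$
$\left(F{\left(A{\left(3,4 \right)},-38 \right)} + 592\right) - 1776 = \left(0 + 592\right) - 1776 = 592 - 1776 = -1184$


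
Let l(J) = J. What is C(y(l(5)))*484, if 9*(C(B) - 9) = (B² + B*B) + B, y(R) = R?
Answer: 65824/9 ≈ 7313.8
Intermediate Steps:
C(B) = 9 + B/9 + 2*B²/9 (C(B) = 9 + ((B² + B*B) + B)/9 = 9 + ((B² + B²) + B)/9 = 9 + (2*B² + B)/9 = 9 + (B + 2*B²)/9 = 9 + (B/9 + 2*B²/9) = 9 + B/9 + 2*B²/9)
C(y(l(5)))*484 = (9 + (⅑)*5 + (2/9)*5²)*484 = (9 + 5/9 + (2/9)*25)*484 = (9 + 5/9 + 50/9)*484 = (136/9)*484 = 65824/9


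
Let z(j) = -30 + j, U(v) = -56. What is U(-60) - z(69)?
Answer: -95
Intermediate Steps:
U(-60) - z(69) = -56 - (-30 + 69) = -56 - 1*39 = -56 - 39 = -95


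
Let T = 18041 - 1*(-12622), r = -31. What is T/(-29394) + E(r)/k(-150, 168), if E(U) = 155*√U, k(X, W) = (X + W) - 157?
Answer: -3407/3266 - 155*I*√31/139 ≈ -1.0432 - 6.2087*I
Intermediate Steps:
k(X, W) = -157 + W + X (k(X, W) = (W + X) - 157 = -157 + W + X)
T = 30663 (T = 18041 + 12622 = 30663)
T/(-29394) + E(r)/k(-150, 168) = 30663/(-29394) + (155*√(-31))/(-157 + 168 - 150) = 30663*(-1/29394) + (155*(I*√31))/(-139) = -3407/3266 + (155*I*√31)*(-1/139) = -3407/3266 - 155*I*√31/139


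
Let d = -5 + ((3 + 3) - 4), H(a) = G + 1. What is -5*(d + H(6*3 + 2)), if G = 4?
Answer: -10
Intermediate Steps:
H(a) = 5 (H(a) = 4 + 1 = 5)
d = -3 (d = -5 + (6 - 4) = -5 + 2 = -3)
-5*(d + H(6*3 + 2)) = -5*(-3 + 5) = -5*2 = -10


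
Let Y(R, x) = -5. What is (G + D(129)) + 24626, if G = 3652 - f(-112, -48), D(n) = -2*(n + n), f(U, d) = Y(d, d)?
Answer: 27767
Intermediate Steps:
f(U, d) = -5
D(n) = -4*n
G = 3657 (G = 3652 - 1*(-5) = 3652 + 5 = 3657)
(G + D(129)) + 24626 = (3657 - 4*129) + 24626 = (3657 - 516) + 24626 = 3141 + 24626 = 27767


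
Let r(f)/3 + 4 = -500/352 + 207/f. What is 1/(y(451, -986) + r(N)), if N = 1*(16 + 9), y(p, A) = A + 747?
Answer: -2200/506927 ≈ -0.0043399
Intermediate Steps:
y(p, A) = 747 + A
N = 25 (N = 1*25 = 25)
r(f) = -1431/88 + 621/f (r(f) = -12 + 3*(-500/352 + 207/f) = -12 + 3*(-500*1/352 + 207/f) = -12 + 3*(-125/88 + 207/f) = -12 + (-375/88 + 621/f) = -1431/88 + 621/f)
1/(y(451, -986) + r(N)) = 1/((747 - 986) + (-1431/88 + 621/25)) = 1/(-239 + (-1431/88 + 621*(1/25))) = 1/(-239 + (-1431/88 + 621/25)) = 1/(-239 + 18873/2200) = 1/(-506927/2200) = -2200/506927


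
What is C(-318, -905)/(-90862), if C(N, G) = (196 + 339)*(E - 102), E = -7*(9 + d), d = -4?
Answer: 73295/90862 ≈ 0.80666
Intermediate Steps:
E = -35 (E = -7*(9 - 4) = -7*5 = -35)
C(N, G) = -73295 (C(N, G) = (196 + 339)*(-35 - 102) = 535*(-137) = -73295)
C(-318, -905)/(-90862) = -73295/(-90862) = -73295*(-1/90862) = 73295/90862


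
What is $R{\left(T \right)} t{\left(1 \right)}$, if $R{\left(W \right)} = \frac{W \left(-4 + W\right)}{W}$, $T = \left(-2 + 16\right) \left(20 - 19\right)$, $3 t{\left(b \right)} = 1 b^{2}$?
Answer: $\frac{10}{3} \approx 3.3333$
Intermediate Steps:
$t{\left(b \right)} = \frac{b^{2}}{3}$ ($t{\left(b \right)} = \frac{1 b^{2}}{3} = \frac{b^{2}}{3}$)
$T = 14$ ($T = 14 \cdot 1 = 14$)
$R{\left(W \right)} = -4 + W$
$R{\left(T \right)} t{\left(1 \right)} = \left(-4 + 14\right) \frac{1^{2}}{3} = 10 \cdot \frac{1}{3} \cdot 1 = 10 \cdot \frac{1}{3} = \frac{10}{3}$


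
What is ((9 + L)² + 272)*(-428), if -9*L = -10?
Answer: -12973964/81 ≈ -1.6017e+5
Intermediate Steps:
L = 10/9 (L = -⅑*(-10) = 10/9 ≈ 1.1111)
((9 + L)² + 272)*(-428) = ((9 + 10/9)² + 272)*(-428) = ((91/9)² + 272)*(-428) = (8281/81 + 272)*(-428) = (30313/81)*(-428) = -12973964/81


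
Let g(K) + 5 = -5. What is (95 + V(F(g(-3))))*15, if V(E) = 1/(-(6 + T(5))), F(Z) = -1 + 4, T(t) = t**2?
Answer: 44160/31 ≈ 1424.5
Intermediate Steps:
g(K) = -10 (g(K) = -5 - 5 = -10)
F(Z) = 3
V(E) = -1/31 (V(E) = 1/(-(6 + 5**2)) = 1/(-(6 + 25)) = 1/(-1*31) = 1/(-31) = -1/31)
(95 + V(F(g(-3))))*15 = (95 - 1/31)*15 = (2944/31)*15 = 44160/31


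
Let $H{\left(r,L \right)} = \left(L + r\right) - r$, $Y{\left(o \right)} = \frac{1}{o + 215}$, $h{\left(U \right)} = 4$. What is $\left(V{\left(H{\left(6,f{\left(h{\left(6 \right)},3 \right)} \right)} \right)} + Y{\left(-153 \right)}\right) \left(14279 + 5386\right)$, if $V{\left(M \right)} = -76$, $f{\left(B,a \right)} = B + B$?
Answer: $- \frac{92641815}{62} \approx -1.4942 \cdot 10^{6}$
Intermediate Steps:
$f{\left(B,a \right)} = 2 B$
$Y{\left(o \right)} = \frac{1}{215 + o}$
$H{\left(r,L \right)} = L$
$\left(V{\left(H{\left(6,f{\left(h{\left(6 \right)},3 \right)} \right)} \right)} + Y{\left(-153 \right)}\right) \left(14279 + 5386\right) = \left(-76 + \frac{1}{215 - 153}\right) \left(14279 + 5386\right) = \left(-76 + \frac{1}{62}\right) 19665 = \left(- \frac{4711}{62}\right) 19665 = - \frac{92641815}{62}$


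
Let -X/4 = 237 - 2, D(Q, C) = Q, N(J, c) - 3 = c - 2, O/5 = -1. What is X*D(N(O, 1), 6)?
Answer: -1880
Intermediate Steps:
O = -5 (O = 5*(-1) = -5)
N(J, c) = 1 + c (N(J, c) = 3 + (c - 2) = 3 + (-2 + c) = 1 + c)
X = -940 (X = -4*(237 - 2) = -4*235 = -940)
X*D(N(O, 1), 6) = -940*(1 + 1) = -940*2 = -1880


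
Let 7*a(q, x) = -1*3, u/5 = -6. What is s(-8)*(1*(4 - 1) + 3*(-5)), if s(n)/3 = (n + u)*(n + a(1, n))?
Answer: -80712/7 ≈ -11530.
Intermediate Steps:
u = -30 (u = 5*(-6) = -30)
a(q, x) = -3/7 (a(q, x) = (-1*3)/7 = (⅐)*(-3) = -3/7)
s(n) = 3*(-30 + n)*(-3/7 + n) (s(n) = 3*((n - 30)*(n - 3/7)) = 3*((-30 + n)*(-3/7 + n)) = 3*(-30 + n)*(-3/7 + n))
s(-8)*(1*(4 - 1) + 3*(-5)) = (270/7 + 3*(-8)² - 639/7*(-8))*(1*(4 - 1) + 3*(-5)) = (270/7 + 3*64 + 5112/7)*(1*3 - 15) = (270/7 + 192 + 5112/7)*(3 - 15) = (6726/7)*(-12) = -80712/7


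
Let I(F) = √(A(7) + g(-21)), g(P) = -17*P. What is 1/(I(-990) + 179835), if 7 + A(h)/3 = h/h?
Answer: 59945/10780208962 - √339/32340626886 ≈ 5.5601e-6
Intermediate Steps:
A(h) = -18 (A(h) = -21 + 3*(h/h) = -21 + 3*1 = -21 + 3 = -18)
I(F) = √339 (I(F) = √(-18 - 17*(-21)) = √(-18 + 357) = √339)
1/(I(-990) + 179835) = 1/(√339 + 179835) = 1/(179835 + √339)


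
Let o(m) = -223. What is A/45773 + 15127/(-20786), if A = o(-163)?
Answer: -697043449/951437578 ≈ -0.73262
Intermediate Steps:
A = -223
A/45773 + 15127/(-20786) = -223/45773 + 15127/(-20786) = -223*1/45773 + 15127*(-1/20786) = -223/45773 - 15127/20786 = -697043449/951437578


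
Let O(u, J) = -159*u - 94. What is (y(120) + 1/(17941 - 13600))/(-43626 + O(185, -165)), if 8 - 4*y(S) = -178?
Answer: -80743/126991614 ≈ -0.00063581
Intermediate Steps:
y(S) = 93/2 (y(S) = 2 - ¼*(-178) = 2 + 89/2 = 93/2)
O(u, J) = -94 - 159*u
(y(120) + 1/(17941 - 13600))/(-43626 + O(185, -165)) = (93/2 + 1/(17941 - 13600))/(-43626 + (-94 - 159*185)) = (93/2 + 1/4341)/(-43626 + (-94 - 29415)) = (93/2 + 1/4341)/(-43626 - 29509) = (403715/8682)/(-73135) = (403715/8682)*(-1/73135) = -80743/126991614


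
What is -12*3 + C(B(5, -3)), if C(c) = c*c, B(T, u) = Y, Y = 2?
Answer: -32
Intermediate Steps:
B(T, u) = 2
C(c) = c**2
-12*3 + C(B(5, -3)) = -12*3 + 2**2 = -36 + 4 = -32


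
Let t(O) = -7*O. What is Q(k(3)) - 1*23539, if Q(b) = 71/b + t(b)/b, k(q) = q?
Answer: -70567/3 ≈ -23522.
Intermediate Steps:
Q(b) = -7 + 71/b (Q(b) = 71/b + (-7*b)/b = 71/b - 7 = -7 + 71/b)
Q(k(3)) - 1*23539 = (-7 + 71/3) - 1*23539 = (-7 + 71*(⅓)) - 23539 = (-7 + 71/3) - 23539 = 50/3 - 23539 = -70567/3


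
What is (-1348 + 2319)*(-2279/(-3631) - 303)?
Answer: -1066074494/3631 ≈ -2.9360e+5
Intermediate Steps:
(-1348 + 2319)*(-2279/(-3631) - 303) = 971*(-2279*(-1/3631) - 303) = 971*(2279/3631 - 303) = 971*(-1097914/3631) = -1066074494/3631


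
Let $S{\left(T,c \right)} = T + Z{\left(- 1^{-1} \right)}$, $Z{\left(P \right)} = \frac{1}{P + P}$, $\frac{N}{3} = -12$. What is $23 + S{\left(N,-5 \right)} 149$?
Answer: $- \frac{10831}{2} \approx -5415.5$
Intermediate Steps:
$N = -36$ ($N = 3 \left(-12\right) = -36$)
$Z{\left(P \right)} = \frac{1}{2 P}$
$S{\left(T,c \right)} = - \frac{1}{2} + T$ ($S{\left(T,c \right)} = T + \frac{1}{2 \left(- 1^{-1}\right)} = T + \frac{1}{2 \left(\left(-1\right) 1\right)} = T + \frac{1}{2 \left(-1\right)} = T + \frac{1}{2} \left(-1\right) = T - \frac{1}{2} = - \frac{1}{2} + T$)
$23 + S{\left(N,-5 \right)} 149 = 23 + \left(- \frac{1}{2} - 36\right) 149 = 23 - \frac{10877}{2} = - \frac{10831}{2}$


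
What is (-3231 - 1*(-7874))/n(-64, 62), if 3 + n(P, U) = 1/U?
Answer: -287866/185 ≈ -1556.0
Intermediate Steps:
n(P, U) = -3 + 1/U
(-3231 - 1*(-7874))/n(-64, 62) = (-3231 - 1*(-7874))/(-3 + 1/62) = (-3231 + 7874)/(-3 + 1/62) = 4643/(-185/62) = 4643*(-62/185) = -287866/185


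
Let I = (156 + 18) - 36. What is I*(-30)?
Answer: -4140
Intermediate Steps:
I = 138 (I = 174 - 36 = 138)
I*(-30) = 138*(-30) = -4140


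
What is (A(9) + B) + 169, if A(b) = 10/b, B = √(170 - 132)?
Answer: 1531/9 + √38 ≈ 176.28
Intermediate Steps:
B = √38 ≈ 6.1644
(A(9) + B) + 169 = (10/9 + √38) + 169 = 1531/9 + √38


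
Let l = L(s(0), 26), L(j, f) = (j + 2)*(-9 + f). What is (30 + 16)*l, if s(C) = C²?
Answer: 1564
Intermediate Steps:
L(j, f) = (-9 + f)*(2 + j) (L(j, f) = (2 + j)*(-9 + f) = (-9 + f)*(2 + j))
l = 34 (l = -18 - 9*0² + 2*26 + 26*0² = -18 - 9*0 + 52 + 26*0 = -18 + 0 + 52 + 0 = 34)
(30 + 16)*l = (30 + 16)*34 = 46*34 = 1564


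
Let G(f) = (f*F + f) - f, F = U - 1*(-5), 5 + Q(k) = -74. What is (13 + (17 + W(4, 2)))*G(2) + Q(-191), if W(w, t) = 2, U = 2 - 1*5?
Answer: 49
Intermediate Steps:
U = -3 (U = 2 - 5 = -3)
Q(k) = -79 (Q(k) = -5 - 74 = -79)
F = 2 (F = -3 - 1*(-5) = -3 + 5 = 2)
G(f) = 2*f (G(f) = (f*2 + f) - f = (2*f + f) - f = 3*f - f = 2*f)
(13 + (17 + W(4, 2)))*G(2) + Q(-191) = (13 + (17 + 2))*(2*2) - 79 = (13 + 19)*4 - 79 = 32*4 - 79 = 128 - 79 = 49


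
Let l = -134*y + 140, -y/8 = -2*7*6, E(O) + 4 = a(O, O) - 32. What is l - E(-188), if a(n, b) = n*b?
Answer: -125216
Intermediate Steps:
a(n, b) = b*n
E(O) = -36 + O² (E(O) = -4 + (O*O - 32) = -4 + (O² - 32) = -4 + (-32 + O²) = -36 + O²)
y = 672 (y = -8*(-2*7)*6 = -(-112)*6 = -8*(-84) = 672)
l = -89908 (l = -134*672 + 140 = -90048 + 140 = -89908)
l - E(-188) = -89908 - (-36 + (-188)²) = -89908 - (-36 + 35344) = -89908 - 1*35308 = -89908 - 35308 = -125216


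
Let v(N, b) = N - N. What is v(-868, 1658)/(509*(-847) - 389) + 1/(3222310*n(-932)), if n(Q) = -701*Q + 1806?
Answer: 1/2111057728780 ≈ 4.7370e-13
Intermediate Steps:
v(N, b) = 0
n(Q) = 1806 - 701*Q
v(-868, 1658)/(509*(-847) - 389) + 1/(3222310*n(-932)) = 0/(509*(-847) - 389) + 1/(3222310*(1806 - 701*(-932))) = 0/(-431123 - 389) + 1/(3222310*(1806 + 653332)) = 0/(-431512) + (1/3222310)/655138 = 0*(-1/431512) + (1/3222310)*(1/655138) = 0 + 1/2111057728780 = 1/2111057728780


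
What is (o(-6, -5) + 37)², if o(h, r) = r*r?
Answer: 3844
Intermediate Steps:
o(h, r) = r²
(o(-6, -5) + 37)² = ((-5)² + 37)² = (25 + 37)² = 62² = 3844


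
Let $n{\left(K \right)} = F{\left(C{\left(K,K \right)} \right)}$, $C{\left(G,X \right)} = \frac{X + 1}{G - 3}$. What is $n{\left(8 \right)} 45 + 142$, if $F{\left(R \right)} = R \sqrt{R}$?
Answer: $142 + \frac{243 \sqrt{5}}{5} \approx 250.67$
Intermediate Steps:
$C{\left(G,X \right)} = \frac{1 + X}{-3 + G}$
$F{\left(R \right)} = R^{\frac{3}{2}}$
$n{\left(K \right)} = \left(\frac{1 + K}{-3 + K}\right)^{\frac{3}{2}}$
$n{\left(8 \right)} 45 + 142 = \left(\frac{1 + 8}{-3 + 8}\right)^{\frac{3}{2}} \cdot 45 + 142 = \left(\frac{1}{5} \cdot 9\right)^{\frac{3}{2}} \cdot 45 + 142 = \left(\frac{9}{5}\right)^{\frac{3}{2}} \cdot 45 + 142 = \frac{27 \sqrt{5}}{25} \cdot 45 + 142 = \frac{243 \sqrt{5}}{5} + 142 = 142 + \frac{243 \sqrt{5}}{5}$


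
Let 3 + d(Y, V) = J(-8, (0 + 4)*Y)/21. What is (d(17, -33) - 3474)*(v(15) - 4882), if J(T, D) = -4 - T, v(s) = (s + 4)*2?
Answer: 50524996/3 ≈ 1.6842e+7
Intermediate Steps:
v(s) = 8 + 2*s (v(s) = (4 + s)*2 = 8 + 2*s)
d(Y, V) = -59/21 (d(Y, V) = -3 + (-4 - 1*(-8))/21 = -3 + (-4 + 8)*(1/21) = -3 + 4*(1/21) = -3 + 4/21 = -59/21)
(d(17, -33) - 3474)*(v(15) - 4882) = (-59/21 - 3474)*((8 + 2*15) - 4882) = -73013*((8 + 30) - 4882)/21 = -73013*(38 - 4882)/21 = -73013/21*(-4844) = 50524996/3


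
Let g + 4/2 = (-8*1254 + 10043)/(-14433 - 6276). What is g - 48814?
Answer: -1010930555/20709 ≈ -48816.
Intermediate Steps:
g = -41429/20709 (g = -2 + (-8*1254 + 10043)/(-14433 - 6276) = -2 + (-10032 + 10043)/(-20709) = -2 + 11*(-1/20709) = -2 - 11/20709 = -41429/20709 ≈ -2.0005)
g - 48814 = -41429/20709 - 48814 = -1010930555/20709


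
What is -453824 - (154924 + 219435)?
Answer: -828183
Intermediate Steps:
-453824 - (154924 + 219435) = -453824 - 1*374359 = -453824 - 374359 = -828183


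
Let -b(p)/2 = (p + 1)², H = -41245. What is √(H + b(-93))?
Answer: I*√58173 ≈ 241.19*I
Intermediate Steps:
b(p) = -2*(1 + p)² (b(p) = -2*(p + 1)² = -2*(1 + p)²)
√(H + b(-93)) = √(-41245 - 2*(1 - 93)²) = √(-41245 - 2*(-92)²) = √(-41245 - 2*8464) = √(-41245 - 16928) = √(-58173) = I*√58173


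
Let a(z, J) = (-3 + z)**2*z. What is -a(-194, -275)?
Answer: 7528946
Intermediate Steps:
a(z, J) = z*(-3 + z)**2
-a(-194, -275) = -(-194)*(-3 - 194)**2 = -(-194)*(-197)**2 = -(-194)*38809 = -1*(-7528946) = 7528946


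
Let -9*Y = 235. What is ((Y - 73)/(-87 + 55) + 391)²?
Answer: 805140625/5184 ≈ 1.5531e+5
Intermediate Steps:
Y = -235/9 (Y = -⅑*235 = -235/9 ≈ -26.111)
((Y - 73)/(-87 + 55) + 391)² = ((-235/9 - 73)/(-87 + 55) + 391)² = (-892/9/(-32) + 391)² = (-892/9*(-1/32) + 391)² = (223/72 + 391)² = (28375/72)² = 805140625/5184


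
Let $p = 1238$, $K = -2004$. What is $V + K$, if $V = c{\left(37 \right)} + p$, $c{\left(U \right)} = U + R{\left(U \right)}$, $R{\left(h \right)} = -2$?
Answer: $-731$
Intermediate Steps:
$c{\left(U \right)} = -2 + U$ ($c{\left(U \right)} = U - 2 = -2 + U$)
$V = 1273$ ($V = \left(-2 + 37\right) + 1238 = 35 + 1238 = 1273$)
$V + K = 1273 - 2004 = -731$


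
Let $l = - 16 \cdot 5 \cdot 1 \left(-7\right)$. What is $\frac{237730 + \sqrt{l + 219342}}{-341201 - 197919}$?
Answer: $- \frac{23773}{53912} - \frac{\sqrt{219902}}{539120} \approx -0.44183$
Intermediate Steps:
$l = 560$ ($l = - 16 \cdot 5 \left(-7\right) = \left(-16\right) \left(-35\right) = 560$)
$\frac{237730 + \sqrt{l + 219342}}{-341201 - 197919} = \frac{237730 + \sqrt{560 + 219342}}{-341201 - 197919} = \frac{237730 + \sqrt{219902}}{-539120} = \left(237730 + \sqrt{219902}\right) \left(- \frac{1}{539120}\right) = - \frac{23773}{53912} - \frac{\sqrt{219902}}{539120}$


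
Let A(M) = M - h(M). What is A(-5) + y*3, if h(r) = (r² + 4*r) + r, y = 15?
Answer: 40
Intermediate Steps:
h(r) = r² + 5*r
A(M) = M - M*(5 + M)
A(-5) + y*3 = -5*(-4 - 1*(-5)) + 15*3 = -5*(-4 + 5) + 45 = -5*1 + 45 = -5 + 45 = 40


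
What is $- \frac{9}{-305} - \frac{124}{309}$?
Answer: $- \frac{35039}{94245} \approx -0.37179$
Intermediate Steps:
$- \frac{9}{-305} - \frac{124}{309} = \left(-9\right) \left(- \frac{1}{305}\right) - \frac{124}{309} = \frac{9}{305} - \frac{124}{309} = - \frac{35039}{94245}$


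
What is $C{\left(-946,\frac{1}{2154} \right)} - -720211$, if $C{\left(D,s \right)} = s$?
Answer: $\frac{1551334495}{2154} \approx 7.2021 \cdot 10^{5}$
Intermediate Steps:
$C{\left(-946,\frac{1}{2154} \right)} - -720211 = \frac{1}{2154} - -720211 = \frac{1}{2154} + 720211 = \frac{1551334495}{2154}$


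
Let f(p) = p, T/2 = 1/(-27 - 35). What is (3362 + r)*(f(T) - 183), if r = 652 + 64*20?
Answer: -30038156/31 ≈ -9.6897e+5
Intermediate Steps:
T = -1/31 (T = 2/(-27 - 35) = 2/(-62) = 2*(-1/62) = -1/31 ≈ -0.032258)
r = 1932 (r = 652 + 1280 = 1932)
(3362 + r)*(f(T) - 183) = (3362 + 1932)*(-1/31 - 183) = 5294*(-5674/31) = -30038156/31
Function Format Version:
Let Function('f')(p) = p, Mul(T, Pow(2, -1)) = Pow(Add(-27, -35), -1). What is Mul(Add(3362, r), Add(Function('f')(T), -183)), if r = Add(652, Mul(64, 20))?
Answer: Rational(-30038156, 31) ≈ -9.6897e+5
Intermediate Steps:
T = Rational(-1, 31) (T = Mul(2, Pow(Add(-27, -35), -1)) = Mul(2, Pow(-62, -1)) = Mul(2, Rational(-1, 62)) = Rational(-1, 31) ≈ -0.032258)
r = 1932 (r = Add(652, 1280) = 1932)
Mul(Add(3362, r), Add(Function('f')(T), -183)) = Mul(Add(3362, 1932), Add(Rational(-1, 31), -183)) = Mul(5294, Rational(-5674, 31)) = Rational(-30038156, 31)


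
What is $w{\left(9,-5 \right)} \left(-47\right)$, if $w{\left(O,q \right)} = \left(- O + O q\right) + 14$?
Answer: $1880$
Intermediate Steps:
$w{\left(O,q \right)} = 14 - O + O q$
$w{\left(9,-5 \right)} \left(-47\right) = \left(14 - 9 + 9 \left(-5\right)\right) \left(-47\right) = \left(14 - 9 - 45\right) \left(-47\right) = \left(-40\right) \left(-47\right) = 1880$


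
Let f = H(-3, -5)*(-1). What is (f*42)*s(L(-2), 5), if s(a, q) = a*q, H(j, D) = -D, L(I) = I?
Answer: 2100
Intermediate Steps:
f = -5 (f = -1*(-5)*(-1) = 5*(-1) = -5)
(f*42)*s(L(-2), 5) = (-5*42)*(-2*5) = -210*(-10) = 2100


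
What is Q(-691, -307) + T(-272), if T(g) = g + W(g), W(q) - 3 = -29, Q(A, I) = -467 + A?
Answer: -1456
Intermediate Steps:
W(q) = -26 (W(q) = 3 - 29 = -26)
T(g) = -26 + g (T(g) = g - 26 = -26 + g)
Q(-691, -307) + T(-272) = (-467 - 691) + (-26 - 272) = -1158 - 298 = -1456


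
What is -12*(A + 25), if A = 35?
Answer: -720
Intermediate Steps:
-12*(A + 25) = -12*(35 + 25) = -12*60 = -720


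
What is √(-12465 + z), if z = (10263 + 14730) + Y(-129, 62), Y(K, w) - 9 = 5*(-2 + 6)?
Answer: √12557 ≈ 112.06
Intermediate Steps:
Y(K, w) = 29 (Y(K, w) = 9 + 5*(-2 + 6) = 9 + 5*4 = 9 + 20 = 29)
z = 25022 (z = (10263 + 14730) + 29 = 24993 + 29 = 25022)
√(-12465 + z) = √(-12465 + 25022) = √12557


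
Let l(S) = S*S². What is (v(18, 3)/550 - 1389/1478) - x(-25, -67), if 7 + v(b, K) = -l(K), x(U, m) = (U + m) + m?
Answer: 64218449/406450 ≈ 158.00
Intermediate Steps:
x(U, m) = U + 2*m
l(S) = S³
v(b, K) = -7 - K³
(v(18, 3)/550 - 1389/1478) - x(-25, -67) = ((-7 - 1*3³)/550 - 1389/1478) - (-25 + 2*(-67)) = ((-7 - 1*27)*(1/550) - 1389*1/1478) - (-25 - 134) = ((-7 - 27)*(1/550) - 1389/1478) - 1*(-159) = (-34*1/550 - 1389/1478) + 159 = (-17/275 - 1389/1478) + 159 = -407101/406450 + 159 = 64218449/406450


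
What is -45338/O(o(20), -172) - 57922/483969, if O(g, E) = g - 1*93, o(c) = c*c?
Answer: -21959968576/148578483 ≈ -147.80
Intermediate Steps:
o(c) = c²
O(g, E) = -93 + g (O(g, E) = g - 93 = -93 + g)
-45338/O(o(20), -172) - 57922/483969 = -45338/(-93 + 20²) - 57922/483969 = -45338/(-93 + 400) - 57922*1/483969 = -45338/307 - 57922/483969 = -21959968576/148578483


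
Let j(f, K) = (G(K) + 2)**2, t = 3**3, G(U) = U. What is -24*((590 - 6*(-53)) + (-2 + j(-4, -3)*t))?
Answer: -22392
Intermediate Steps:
t = 27
j(f, K) = (2 + K)**2 (j(f, K) = (K + 2)**2 = (2 + K)**2)
-24*((590 - 6*(-53)) + (-2 + j(-4, -3)*t)) = -24*((590 - 6*(-53)) + (-2 + (2 - 3)**2*27)) = -24*((590 + 318) + (-2 + (-1)**2*27)) = -24*(908 + (-2 + 1*27)) = -24*(908 + (-2 + 27)) = -24*(908 + 25) = -24*933 = -22392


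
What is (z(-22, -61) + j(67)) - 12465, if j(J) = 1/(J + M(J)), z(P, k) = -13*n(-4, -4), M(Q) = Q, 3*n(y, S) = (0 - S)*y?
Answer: -4983055/402 ≈ -12396.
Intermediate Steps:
n(y, S) = -S*y/3 (n(y, S) = ((0 - S)*y)/3 = ((-S)*y)/3 = (-S*y)/3 = -S*y/3)
z(P, k) = 208/3 (z(P, k) = -(-13)*(-4)*(-4)/3 = -13*(-16/3) = 208/3)
j(J) = 1/(2*J) (j(J) = 1/(J + J) = 1/(2*J))
(z(-22, -61) + j(67)) - 12465 = (208/3 + (1/2)/67) - 12465 = (208/3 + (1/2)*(1/67)) - 12465 = (208/3 + 1/134) - 12465 = 27875/402 - 12465 = -4983055/402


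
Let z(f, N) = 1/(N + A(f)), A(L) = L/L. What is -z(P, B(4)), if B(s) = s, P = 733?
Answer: -⅕ ≈ -0.20000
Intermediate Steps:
A(L) = 1
z(f, N) = 1/(1 + N) (z(f, N) = 1/(N + 1) = 1/(1 + N))
-z(P, B(4)) = -1/(1 + 4) = -1/5 = -1*⅕ = -⅕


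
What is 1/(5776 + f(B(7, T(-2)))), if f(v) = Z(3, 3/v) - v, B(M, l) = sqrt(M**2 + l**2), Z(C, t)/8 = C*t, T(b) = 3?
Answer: 83752/483751503 - 7*sqrt(58)/967503006 ≈ 0.00017308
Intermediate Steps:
Z(C, t) = 8*C*t (Z(C, t) = 8*(C*t) = 8*C*t)
f(v) = -v + 72/v (f(v) = 8*3*(3/v) - v = 72/v - v = -v + 72/v)
1/(5776 + f(B(7, T(-2)))) = 1/(5776 + (-sqrt(7**2 + 3**2) + 72/(sqrt(7**2 + 3**2)))) = 1/(5776 + (-sqrt(49 + 9) + 72/(sqrt(49 + 9)))) = 1/(5776 + (-sqrt(58) + 72/(sqrt(58)))) = 1/(5776 + (-sqrt(58) + 72*(sqrt(58)/58))) = 1/(5776 + (-sqrt(58) + 36*sqrt(58)/29)) = 1/(5776 + 7*sqrt(58)/29)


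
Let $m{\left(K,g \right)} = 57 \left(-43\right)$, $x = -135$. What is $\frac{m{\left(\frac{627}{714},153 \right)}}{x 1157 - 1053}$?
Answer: $\frac{817}{52416} \approx 0.015587$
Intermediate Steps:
$m{\left(K,g \right)} = -2451$
$\frac{m{\left(\frac{627}{714},153 \right)}}{x 1157 - 1053} = - \frac{2451}{\left(-135\right) 1157 - 1053} = - \frac{2451}{-156195 - 1053} = - \frac{2451}{-157248} = \left(-2451\right) \left(- \frac{1}{157248}\right) = \frac{817}{52416}$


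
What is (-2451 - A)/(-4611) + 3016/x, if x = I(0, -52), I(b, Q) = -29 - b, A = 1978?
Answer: -475115/4611 ≈ -103.04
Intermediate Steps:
x = -29 (x = -29 - 1*0 = -29 + 0 = -29)
(-2451 - A)/(-4611) + 3016/x = (-2451 - 1*1978)/(-4611) + 3016/(-29) = (-2451 - 1978)*(-1/4611) + 3016*(-1/29) = -4429*(-1/4611) - 104 = 4429/4611 - 104 = -475115/4611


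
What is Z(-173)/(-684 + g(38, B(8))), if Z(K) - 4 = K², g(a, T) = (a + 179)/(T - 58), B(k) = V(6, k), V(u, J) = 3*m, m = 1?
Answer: -1646315/37837 ≈ -43.511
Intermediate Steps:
V(u, J) = 3 (V(u, J) = 3*1 = 3)
B(k) = 3
g(a, T) = (179 + a)/(-58 + T)
Z(K) = 4 + K²
Z(-173)/(-684 + g(38, B(8))) = (4 + (-173)²)/(-684 + (179 + 38)/(-58 + 3)) = (4 + 29929)/(-684 + 217/(-55)) = 29933/(-684 - 1/55*217) = 29933/(-684 - 217/55) = 29933/(-37837/55) = 29933*(-55/37837) = -1646315/37837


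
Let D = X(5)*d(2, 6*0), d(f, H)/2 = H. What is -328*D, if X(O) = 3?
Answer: 0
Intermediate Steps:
d(f, H) = 2*H
D = 0 (D = 3*(2*(6*0)) = 3*(2*0) = 3*0 = 0)
-328*D = -328*0 = 0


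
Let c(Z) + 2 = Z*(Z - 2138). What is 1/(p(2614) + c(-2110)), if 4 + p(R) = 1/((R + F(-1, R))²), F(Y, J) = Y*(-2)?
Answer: 6843456/61339771234945 ≈ 1.1157e-7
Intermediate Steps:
F(Y, J) = -2*Y
p(R) = -4 + (2 + R)⁻² (p(R) = -4 + 1/((R - 2*(-1))²) = -4 + 1/((R + 2)²) = -4 + 1/((2 + R)²) = -4 + (2 + R)⁻²)
c(Z) = -2 + Z*(-2138 + Z) (c(Z) = -2 + Z*(Z - 2138) = -2 + Z*(-2138 + Z))
1/(p(2614) + c(-2110)) = 1/((-4 + (2 + 2614)⁻²) + (-2 + (-2110)² - 2138*(-2110))) = 1/((-4 + 2616⁻²) + (-2 + 4452100 + 4511180)) = 1/((-4 + 1/6843456) + 8963278) = 1/(-27373823/6843456 + 8963278) = 1/(61339771234945/6843456) = 6843456/61339771234945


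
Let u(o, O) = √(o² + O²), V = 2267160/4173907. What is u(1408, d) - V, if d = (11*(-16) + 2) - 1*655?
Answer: -2267160/4173907 + √2669705 ≈ 1633.4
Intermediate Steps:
d = -829 (d = (-176 + 2) - 655 = -174 - 655 = -829)
V = 2267160/4173907 (V = 2267160*(1/4173907) = 2267160/4173907 ≈ 0.54317)
u(o, O) = √(O² + o²)
u(1408, d) - V = √((-829)² + 1408²) - 1*2267160/4173907 = √(687241 + 1982464) - 2267160/4173907 = √2669705 - 2267160/4173907 = -2267160/4173907 + √2669705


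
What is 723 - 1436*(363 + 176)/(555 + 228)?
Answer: -207895/783 ≈ -265.51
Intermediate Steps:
723 - 1436*(363 + 176)/(555 + 228) = 723 - 774004/783 = -207895/783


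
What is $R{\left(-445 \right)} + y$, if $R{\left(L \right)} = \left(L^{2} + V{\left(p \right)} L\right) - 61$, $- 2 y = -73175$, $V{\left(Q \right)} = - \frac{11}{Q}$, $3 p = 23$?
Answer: $\frac{10818739}{46} \approx 2.3519 \cdot 10^{5}$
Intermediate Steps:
$p = \frac{23}{3}$ ($p = \frac{1}{3} \cdot 23 = \frac{23}{3} \approx 7.6667$)
$y = \frac{73175}{2}$ ($y = \left(- \frac{1}{2}\right) \left(-73175\right) = \frac{73175}{2} \approx 36588.0$)
$R{\left(L \right)} = -61 + L^{2} - \frac{33 L}{23}$ ($R{\left(L \right)} = \left(L^{2} + - \frac{11}{\frac{23}{3}} L\right) - 61 = \left(L^{2} + \left(-11\right) \frac{3}{23} L\right) - 61 = \left(L^{2} - \frac{33 L}{23}\right) - 61 = -61 + L^{2} - \frac{33 L}{23}$)
$R{\left(-445 \right)} + y = \left(-61 + \left(-445\right)^{2} - - \frac{14685}{23}\right) + \frac{73175}{2} = \left(-61 + 198025 + \frac{14685}{23}\right) + \frac{73175}{2} = \frac{4567857}{23} + \frac{73175}{2} = \frac{10818739}{46}$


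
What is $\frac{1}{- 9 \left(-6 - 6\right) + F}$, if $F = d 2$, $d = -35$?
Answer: $\frac{1}{38} \approx 0.026316$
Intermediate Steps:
$F = -70$ ($F = \left(-35\right) 2 = -70$)
$\frac{1}{- 9 \left(-6 - 6\right) + F} = \frac{1}{- 9 \left(-6 - 6\right) - 70} = \frac{1}{\left(-9\right) \left(-12\right) - 70} = \frac{1}{108 - 70} = \frac{1}{38}$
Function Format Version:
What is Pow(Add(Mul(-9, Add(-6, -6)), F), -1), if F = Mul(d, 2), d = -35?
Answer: Rational(1, 38) ≈ 0.026316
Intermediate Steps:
F = -70 (F = Mul(-35, 2) = -70)
Pow(Add(Mul(-9, Add(-6, -6)), F), -1) = Pow(Add(Mul(-9, Add(-6, -6)), -70), -1) = Pow(Add(Mul(-9, -12), -70), -1) = Pow(Add(108, -70), -1) = Pow(38, -1) = Rational(1, 38)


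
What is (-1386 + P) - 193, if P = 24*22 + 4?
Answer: -1047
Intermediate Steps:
P = 532 (P = 528 + 4 = 532)
(-1386 + P) - 193 = (-1386 + 532) - 193 = -854 - 193 = -1047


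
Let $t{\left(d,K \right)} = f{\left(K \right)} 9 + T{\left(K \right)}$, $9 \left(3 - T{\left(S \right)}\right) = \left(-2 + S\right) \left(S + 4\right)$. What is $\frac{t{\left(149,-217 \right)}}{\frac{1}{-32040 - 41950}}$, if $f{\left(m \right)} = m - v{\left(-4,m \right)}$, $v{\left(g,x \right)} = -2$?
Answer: $526438850$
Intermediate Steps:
$f{\left(m \right)} = 2 + m$ ($f{\left(m \right)} = m - -2 = m + 2 = 2 + m$)
$T{\left(S \right)} = 3 - \frac{\left(-2 + S\right) \left(4 + S\right)}{9}$ ($T{\left(S \right)} = 3 - \frac{\left(-2 + S\right) \left(S + 4\right)}{9} = 3 - \frac{\left(-2 + S\right) \left(4 + S\right)}{9}$)
$t{\left(d,K \right)} = \frac{197}{9} - \frac{K^{2}}{9} + \frac{79 K}{9}$ ($t{\left(d,K \right)} = \left(2 + K\right) 9 - \left(- \frac{35}{9} + \frac{K^{2}}{9} + \frac{2 K}{9}\right) = \left(18 + 9 K\right) - \left(- \frac{35}{9} + \frac{K^{2}}{9} + \frac{2 K}{9}\right) = \frac{197}{9} - \frac{K^{2}}{9} + \frac{79 K}{9}$)
$\frac{t{\left(149,-217 \right)}}{\frac{1}{-32040 - 41950}} = \frac{\frac{197}{9} - \frac{\left(-217\right)^{2}}{9} + \frac{79}{9} \left(-217\right)}{\frac{1}{-32040 - 41950}} = \frac{\frac{197}{9} - \frac{47089}{9} - \frac{17143}{9}}{\frac{1}{-73990}} = \frac{\frac{197}{9} - \frac{47089}{9} - \frac{17143}{9}}{- \frac{1}{73990}} = \left(-7115\right) \left(-73990\right) = 526438850$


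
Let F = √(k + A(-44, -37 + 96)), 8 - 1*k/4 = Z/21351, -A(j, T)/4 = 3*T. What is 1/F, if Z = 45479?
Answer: -I*√78012241098/7307596 ≈ -0.038221*I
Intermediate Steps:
A(j, T) = -12*T
k = 501316/21351 (k = 32 - 181916/21351 = 501316/21351 ≈ 23.480)
F = 2*I*√78012241098/21351 (F = √(501316/21351 - 12*(-37 + 96)) = √(501316/21351 - 12*59) = √(501316/21351 - 708) = √(-14615192/21351) = 2*I*√78012241098/21351 ≈ 26.163*I)
1/F = 1/(2*I*√78012241098/21351) = -I*√78012241098/7307596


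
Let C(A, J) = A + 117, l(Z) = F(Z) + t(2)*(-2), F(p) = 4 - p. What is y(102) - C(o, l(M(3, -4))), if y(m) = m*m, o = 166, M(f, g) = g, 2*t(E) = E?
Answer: 10121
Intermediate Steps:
t(E) = E/2
y(m) = m²
l(Z) = 2 - Z (l(Z) = (4 - Z) + ((½)*2)*(-2) = (4 - Z) + 1*(-2) = (4 - Z) - 2 = 2 - Z)
C(A, J) = 117 + A
y(102) - C(o, l(M(3, -4))) = 102² - (117 + 166) = 10404 - 1*283 = 10404 - 283 = 10121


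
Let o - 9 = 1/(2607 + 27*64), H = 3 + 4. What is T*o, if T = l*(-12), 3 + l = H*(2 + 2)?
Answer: -780320/289 ≈ -2700.1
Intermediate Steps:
H = 7
l = 25 (l = -3 + 7*(2 + 2) = -3 + 7*4 = -3 + 28 = 25)
T = -300 (T = 25*(-12) = -300)
o = 39016/4335 (o = 9 + 1/(2607 + 27*64) = 9 + 1/(2607 + 1728) = 9 + 1/4335 = 39016/4335 ≈ 9.0002)
T*o = -300*39016/4335 = -780320/289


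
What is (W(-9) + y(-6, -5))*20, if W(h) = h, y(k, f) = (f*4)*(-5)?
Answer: 1820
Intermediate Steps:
y(k, f) = -20*f (y(k, f) = (4*f)*(-5) = -20*f)
(W(-9) + y(-6, -5))*20 = (-9 - 20*(-5))*20 = (-9 + 100)*20 = 91*20 = 1820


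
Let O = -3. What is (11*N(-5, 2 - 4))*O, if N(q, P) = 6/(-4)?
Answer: 99/2 ≈ 49.500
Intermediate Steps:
N(q, P) = -3/2 (N(q, P) = 6*(-¼) = -3/2)
(11*N(-5, 2 - 4))*O = (11*(-3/2))*(-3) = -33/2*(-3) = 99/2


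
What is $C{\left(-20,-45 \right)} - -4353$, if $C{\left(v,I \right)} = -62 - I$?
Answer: $4336$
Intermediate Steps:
$C{\left(-20,-45 \right)} - -4353 = \left(-62 - -45\right) - -4353 = \left(-62 + 45\right) + 4353 = -17 + 4353 = 4336$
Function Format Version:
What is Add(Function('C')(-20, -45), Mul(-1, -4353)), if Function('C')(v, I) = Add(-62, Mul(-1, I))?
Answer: 4336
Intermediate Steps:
Add(Function('C')(-20, -45), Mul(-1, -4353)) = Add(Add(-62, Mul(-1, -45)), Mul(-1, -4353)) = Add(Add(-62, 45), 4353) = Add(-17, 4353) = 4336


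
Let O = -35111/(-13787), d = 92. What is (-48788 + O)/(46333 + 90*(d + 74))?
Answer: -672605045/844770851 ≈ -0.79620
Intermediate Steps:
O = 35111/13787 (O = -35111*(-1/13787) = 35111/13787 ≈ 2.5467)
(-48788 + O)/(46333 + 90*(d + 74)) = (-48788 + 35111/13787)/(46333 + 90*(92 + 74)) = -672605045/(13787*(46333 + 90*166)) = -672605045/(13787*(46333 + 14940)) = -672605045/13787/61273 = -672605045/13787*1/61273 = -672605045/844770851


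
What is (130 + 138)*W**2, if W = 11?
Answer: 32428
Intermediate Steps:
(130 + 138)*W**2 = (130 + 138)*11**2 = 268*121 = 32428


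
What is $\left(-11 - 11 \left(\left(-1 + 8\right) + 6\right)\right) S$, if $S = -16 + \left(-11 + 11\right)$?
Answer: $2464$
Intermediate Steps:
$S = -16$ ($S = -16 + 0 = -16$)
$\left(-11 - 11 \left(\left(-1 + 8\right) + 6\right)\right) S = \left(-11 - 11 \left(\left(-1 + 8\right) + 6\right)\right) \left(-16\right) = \left(-11 - 11 \left(7 + 6\right)\right) \left(-16\right) = \left(-11 - 143\right) \left(-16\right) = \left(-154\right) \left(-16\right) = 2464$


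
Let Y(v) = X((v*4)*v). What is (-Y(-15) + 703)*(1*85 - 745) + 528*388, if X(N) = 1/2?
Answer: -258786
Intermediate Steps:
X(N) = ½
Y(v) = ½
(-Y(-15) + 703)*(1*85 - 745) + 528*388 = (-1*½ + 703)*(1*85 - 745) + 528*388 = (-½ + 703)*(85 - 745) + 204864 = (1405/2)*(-660) + 204864 = -463650 + 204864 = -258786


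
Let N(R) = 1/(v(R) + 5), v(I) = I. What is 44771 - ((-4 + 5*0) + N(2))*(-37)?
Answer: 312398/7 ≈ 44628.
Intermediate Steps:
N(R) = 1/(5 + R) (N(R) = 1/(R + 5) = 1/(5 + R))
44771 - ((-4 + 5*0) + N(2))*(-37) = 44771 - ((-4 + 5*0) + 1/(5 + 2))*(-37) = 44771 - ((-4 + 0) + 1/7)*(-37) = 44771 - (-4 + ⅐)*(-37) = 44771 - (-27)*(-37)/7 = 44771 - 1*999/7 = 44771 - 999/7 = 312398/7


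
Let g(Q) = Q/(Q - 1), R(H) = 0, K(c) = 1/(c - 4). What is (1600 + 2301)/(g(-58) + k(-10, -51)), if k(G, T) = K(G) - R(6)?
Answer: 3222226/753 ≈ 4279.2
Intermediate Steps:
K(c) = 1/(-4 + c)
k(G, T) = 1/(-4 + G) (k(G, T) = 1/(-4 + G) - 1*0 = 1/(-4 + G) + 0 = 1/(-4 + G))
g(Q) = Q/(-1 + Q)
(1600 + 2301)/(g(-58) + k(-10, -51)) = (1600 + 2301)/(-58/(-1 - 58) + 1/(-4 - 10)) = 3901/(-58/(-59) + 1/(-14)) = 3901/(-58*(-1/59) - 1/14) = 3901/(58/59 - 1/14) = 3901/(753/826) = 3901*(826/753) = 3222226/753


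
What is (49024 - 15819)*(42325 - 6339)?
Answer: 1194915130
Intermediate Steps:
(49024 - 15819)*(42325 - 6339) = 33205*35986 = 1194915130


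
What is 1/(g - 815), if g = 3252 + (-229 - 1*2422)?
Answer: -1/214 ≈ -0.0046729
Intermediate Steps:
g = 601 (g = 3252 + (-229 - 2422) = 3252 - 2651 = 601)
1/(g - 815) = 1/(601 - 815) = 1/(-214) = -1/214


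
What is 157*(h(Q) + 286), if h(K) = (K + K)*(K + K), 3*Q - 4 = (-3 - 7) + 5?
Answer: 404746/9 ≈ 44972.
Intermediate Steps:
Q = -⅓ (Q = 4/3 + ((-3 - 7) + 5)/3 = 4/3 + (-10 + 5)/3 = 4/3 + (⅓)*(-5) = 4/3 - 5/3 = -⅓ ≈ -0.33333)
h(K) = 4*K² (h(K) = (2*K)*(2*K) = 4*K²)
157*(h(Q) + 286) = 157*(4*(-⅓)² + 286) = 157*(4*(⅑) + 286) = 157*(4/9 + 286) = 157*(2578/9) = 404746/9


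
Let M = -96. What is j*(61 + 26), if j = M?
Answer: -8352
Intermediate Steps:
j = -96
j*(61 + 26) = -96*(61 + 26) = -96*87 = -8352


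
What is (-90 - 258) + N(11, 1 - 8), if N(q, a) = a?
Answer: -355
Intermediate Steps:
(-90 - 258) + N(11, 1 - 8) = (-90 - 258) + (1 - 8) = -348 - 7 = -355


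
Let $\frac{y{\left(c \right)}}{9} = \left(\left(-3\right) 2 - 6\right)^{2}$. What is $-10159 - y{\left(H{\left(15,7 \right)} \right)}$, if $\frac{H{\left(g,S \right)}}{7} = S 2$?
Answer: $-11455$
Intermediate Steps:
$H{\left(g,S \right)} = 14 S$ ($H{\left(g,S \right)} = 7 S 2 = 7 \cdot 2 S = 14 S$)
$y{\left(c \right)} = 1296$ ($y{\left(c \right)} = 9 \left(\left(-3\right) 2 - 6\right)^{2} = 9 \left(-6 - 6\right)^{2} = 9 \left(-12\right)^{2} = 9 \cdot 144 = 1296$)
$-10159 - y{\left(H{\left(15,7 \right)} \right)} = -10159 - 1296 = -11455$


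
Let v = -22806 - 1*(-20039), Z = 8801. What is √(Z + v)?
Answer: √6034 ≈ 77.679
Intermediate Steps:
v = -2767 (v = -22806 + 20039 = -2767)
√(Z + v) = √(8801 - 2767) = √6034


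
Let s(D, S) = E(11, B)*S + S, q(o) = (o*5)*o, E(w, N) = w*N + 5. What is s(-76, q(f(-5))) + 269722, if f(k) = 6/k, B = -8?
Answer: 1345658/5 ≈ 2.6913e+5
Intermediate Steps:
E(w, N) = 5 + N*w (E(w, N) = N*w + 5 = 5 + N*w)
q(o) = 5*o² (q(o) = (5*o)*o = 5*o²)
s(D, S) = -82*S (s(D, S) = (5 - 8*11)*S + S = (5 - 88)*S + S = -83*S + S = -82*S)
s(-76, q(f(-5))) + 269722 = -410*(6/(-5))² + 269722 = -410*(6*(-⅕))² + 269722 = -410*(-6/5)² + 269722 = -410*36/25 + 269722 = -82*36/5 + 269722 = -2952/5 + 269722 = 1345658/5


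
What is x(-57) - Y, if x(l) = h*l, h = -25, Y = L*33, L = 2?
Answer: 1359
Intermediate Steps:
Y = 66 (Y = 2*33 = 66)
x(l) = -25*l
x(-57) - Y = -25*(-57) - 1*66 = 1425 - 66 = 1359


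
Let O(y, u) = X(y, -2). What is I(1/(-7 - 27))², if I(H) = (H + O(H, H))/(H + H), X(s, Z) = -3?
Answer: 10609/4 ≈ 2652.3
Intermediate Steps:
O(y, u) = -3
I(H) = (-3 + H)/(2*H) (I(H) = (H - 3)/(H + H) = (-3 + H)/((2*H)) = (-3 + H)*(1/(2*H)) = (-3 + H)/(2*H))
I(1/(-7 - 27))² = ((-3 + 1/(-7 - 27))/(2*(1/(-7 - 27))))² = ((-3 + 1/(-34))/(2*(1/(-34))))² = ((-3 - 1/34)/(2*(-1/34)))² = ((½)*(-34)*(-103/34))² = (103/2)² = 10609/4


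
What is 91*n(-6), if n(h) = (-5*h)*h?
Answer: -16380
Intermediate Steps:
n(h) = -5*h²
91*n(-6) = 91*(-5*(-6)²) = 91*(-5*36) = 91*(-180) = -16380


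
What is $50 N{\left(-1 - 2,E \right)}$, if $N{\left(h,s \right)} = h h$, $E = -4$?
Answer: $450$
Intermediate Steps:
$N{\left(h,s \right)} = h^{2}$
$50 N{\left(-1 - 2,E \right)} = 50 \left(-1 - 2\right)^{2} = 50 \left(-3\right)^{2} = 50 \cdot 9 = 450$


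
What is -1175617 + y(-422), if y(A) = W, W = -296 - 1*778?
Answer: -1176691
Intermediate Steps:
W = -1074 (W = -296 - 778 = -1074)
y(A) = -1074
-1175617 + y(-422) = -1175617 - 1074 = -1176691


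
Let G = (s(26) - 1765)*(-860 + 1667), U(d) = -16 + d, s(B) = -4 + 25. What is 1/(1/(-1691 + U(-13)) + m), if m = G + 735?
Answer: -1720/2419477561 ≈ -7.1090e-7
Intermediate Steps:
s(B) = 21
G = -1407408 (G = (21 - 1765)*(-860 + 1667) = -1744*807 = -1407408)
m = -1406673 (m = -1407408 + 735 = -1406673)
1/(1/(-1691 + U(-13)) + m) = 1/(1/(-1691 + (-16 - 13)) - 1406673) = 1/(1/(-1691 - 29) - 1406673) = 1/(1/(-1720) - 1406673) = 1/(-1/1720 - 1406673) = 1/(-2419477561/1720) = -1720/2419477561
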